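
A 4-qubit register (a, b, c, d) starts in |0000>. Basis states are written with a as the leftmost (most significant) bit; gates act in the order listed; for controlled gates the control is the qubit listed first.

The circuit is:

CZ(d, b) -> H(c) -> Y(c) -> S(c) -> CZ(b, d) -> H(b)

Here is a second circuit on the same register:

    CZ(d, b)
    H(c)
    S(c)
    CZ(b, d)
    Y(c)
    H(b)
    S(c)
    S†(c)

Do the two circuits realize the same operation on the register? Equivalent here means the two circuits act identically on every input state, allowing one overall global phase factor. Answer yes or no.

No — the two circuits implement different unitaries, even allowing a global phase.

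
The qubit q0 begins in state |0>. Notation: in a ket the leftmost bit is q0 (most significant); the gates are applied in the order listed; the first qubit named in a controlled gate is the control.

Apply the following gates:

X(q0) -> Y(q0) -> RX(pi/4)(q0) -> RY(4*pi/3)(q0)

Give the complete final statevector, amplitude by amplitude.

The final amplitudes are sqrt(6 - 3*sqrt(2))/4 + I*sqrt(sqrt(2) + 2)/4 on |0>, sqrt(2 - sqrt(2))/4 - I*sqrt(3*sqrt(2) + 6)/4 on |1>.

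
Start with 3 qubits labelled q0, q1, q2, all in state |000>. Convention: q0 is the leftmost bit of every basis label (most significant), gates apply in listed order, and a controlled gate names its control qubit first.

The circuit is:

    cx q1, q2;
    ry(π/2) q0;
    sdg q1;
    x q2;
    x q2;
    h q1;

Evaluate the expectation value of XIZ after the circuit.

The expectation value of XIZ is 1. Key observation: steps 4-5 multiply out to the identity, so the circuit reduces to the remaining gates.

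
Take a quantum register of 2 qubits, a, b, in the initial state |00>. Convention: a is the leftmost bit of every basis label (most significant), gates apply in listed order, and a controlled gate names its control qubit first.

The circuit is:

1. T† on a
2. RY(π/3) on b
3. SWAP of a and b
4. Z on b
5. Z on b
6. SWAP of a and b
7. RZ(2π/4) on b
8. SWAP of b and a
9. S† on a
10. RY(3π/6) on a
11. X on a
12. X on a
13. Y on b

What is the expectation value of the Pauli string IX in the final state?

The observable IX averages to 0. Key observation: gates 3-6 undo each other exactly, leaving only the rest of the circuit to track.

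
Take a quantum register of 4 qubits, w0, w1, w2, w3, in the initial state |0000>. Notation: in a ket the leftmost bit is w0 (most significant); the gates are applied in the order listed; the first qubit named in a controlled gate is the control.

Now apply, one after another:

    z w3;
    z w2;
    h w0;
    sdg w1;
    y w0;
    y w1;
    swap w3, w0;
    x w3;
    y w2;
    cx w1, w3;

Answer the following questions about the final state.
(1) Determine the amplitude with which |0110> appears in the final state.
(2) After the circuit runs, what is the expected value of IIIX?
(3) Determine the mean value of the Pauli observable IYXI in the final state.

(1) The amplitude on |0110> is sqrt(2)*I/2.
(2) In the final state, IIIX has expectation -1.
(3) The expectation value of IYXI is 0.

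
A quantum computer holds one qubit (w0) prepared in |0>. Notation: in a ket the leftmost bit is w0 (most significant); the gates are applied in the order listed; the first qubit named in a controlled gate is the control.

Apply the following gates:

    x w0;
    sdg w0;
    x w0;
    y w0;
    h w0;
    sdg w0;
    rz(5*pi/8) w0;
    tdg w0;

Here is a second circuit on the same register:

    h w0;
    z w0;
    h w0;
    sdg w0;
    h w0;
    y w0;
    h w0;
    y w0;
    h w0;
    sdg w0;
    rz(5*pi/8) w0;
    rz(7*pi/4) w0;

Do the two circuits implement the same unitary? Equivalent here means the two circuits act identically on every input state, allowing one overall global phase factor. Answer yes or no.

No — the two circuits implement different unitaries, even allowing a global phase.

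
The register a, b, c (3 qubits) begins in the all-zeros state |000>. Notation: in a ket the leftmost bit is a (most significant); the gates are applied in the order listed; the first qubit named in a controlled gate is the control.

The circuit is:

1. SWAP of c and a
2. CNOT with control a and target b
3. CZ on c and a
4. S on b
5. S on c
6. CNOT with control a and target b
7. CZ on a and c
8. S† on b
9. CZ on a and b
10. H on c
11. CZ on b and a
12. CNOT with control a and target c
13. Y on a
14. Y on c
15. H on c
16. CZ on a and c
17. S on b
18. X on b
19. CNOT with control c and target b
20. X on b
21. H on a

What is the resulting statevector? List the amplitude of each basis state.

After the circuit, the state carries amplitude -sqrt(2)/2 on |011>, sqrt(2)/2 on |111>, and 0 on every other basis state.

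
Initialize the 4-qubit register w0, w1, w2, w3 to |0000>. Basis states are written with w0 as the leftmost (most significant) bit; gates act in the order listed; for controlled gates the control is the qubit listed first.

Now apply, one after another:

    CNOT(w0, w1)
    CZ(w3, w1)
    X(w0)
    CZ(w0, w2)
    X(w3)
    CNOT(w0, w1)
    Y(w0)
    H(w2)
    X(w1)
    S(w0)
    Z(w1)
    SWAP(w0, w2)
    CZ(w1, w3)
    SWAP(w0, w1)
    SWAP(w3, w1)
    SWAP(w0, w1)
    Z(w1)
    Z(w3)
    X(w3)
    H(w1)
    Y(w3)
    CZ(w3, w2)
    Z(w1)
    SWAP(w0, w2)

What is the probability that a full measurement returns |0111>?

Outcome |0111> occurs with probability 1/4.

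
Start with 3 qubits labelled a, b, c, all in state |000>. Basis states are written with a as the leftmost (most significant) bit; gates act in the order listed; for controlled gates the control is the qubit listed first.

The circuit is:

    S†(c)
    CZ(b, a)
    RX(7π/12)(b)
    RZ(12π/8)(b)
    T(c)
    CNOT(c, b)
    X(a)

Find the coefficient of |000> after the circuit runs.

The final state's coefficient on |000> equals 0.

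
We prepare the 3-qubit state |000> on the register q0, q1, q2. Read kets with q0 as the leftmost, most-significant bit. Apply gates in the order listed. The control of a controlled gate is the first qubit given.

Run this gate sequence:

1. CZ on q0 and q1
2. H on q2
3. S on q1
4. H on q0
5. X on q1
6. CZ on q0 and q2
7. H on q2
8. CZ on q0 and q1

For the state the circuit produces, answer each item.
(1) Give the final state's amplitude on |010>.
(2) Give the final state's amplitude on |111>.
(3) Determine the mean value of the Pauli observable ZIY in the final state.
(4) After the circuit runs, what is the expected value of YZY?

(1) The final state's coefficient on |010> equals sqrt(2)/2.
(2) The amplitude on |111> is -sqrt(2)/2.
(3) In the final state, ZIY has expectation 0.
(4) The observable YZY averages to -1.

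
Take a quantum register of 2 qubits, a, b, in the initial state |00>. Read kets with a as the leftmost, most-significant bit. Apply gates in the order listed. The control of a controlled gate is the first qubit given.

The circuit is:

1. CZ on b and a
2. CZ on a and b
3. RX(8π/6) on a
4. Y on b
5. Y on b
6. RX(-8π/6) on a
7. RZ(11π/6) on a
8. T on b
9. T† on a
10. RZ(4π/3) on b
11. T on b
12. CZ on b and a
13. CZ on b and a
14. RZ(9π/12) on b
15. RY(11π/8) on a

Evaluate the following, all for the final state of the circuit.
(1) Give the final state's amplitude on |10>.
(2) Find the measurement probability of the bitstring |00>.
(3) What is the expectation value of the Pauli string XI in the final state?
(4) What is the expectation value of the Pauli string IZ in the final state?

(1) |10> carries amplitude exp(I*pi/24)*sin(5*pi/16) in the final state. Key observation: gates 3-6 undo each other exactly, leaving only the rest of the circuit to track.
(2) A full measurement returns |00> with probability cos(5*pi/16)**2.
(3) The observable XI averages to -sqrt(sqrt(2) + 2)/2.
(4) The observable IZ averages to 1.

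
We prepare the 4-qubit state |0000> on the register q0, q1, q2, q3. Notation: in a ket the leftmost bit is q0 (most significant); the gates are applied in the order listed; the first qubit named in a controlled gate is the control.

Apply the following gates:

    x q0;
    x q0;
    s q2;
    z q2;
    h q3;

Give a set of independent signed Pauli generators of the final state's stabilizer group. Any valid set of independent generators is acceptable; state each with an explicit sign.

The final state is stabilized by the group generated by +IIIX, +ZIII, +IZII, +IIZI; other independent generating sets are equally valid. Key observation: steps 1-2 multiply out to the identity, so the circuit reduces to the remaining gates.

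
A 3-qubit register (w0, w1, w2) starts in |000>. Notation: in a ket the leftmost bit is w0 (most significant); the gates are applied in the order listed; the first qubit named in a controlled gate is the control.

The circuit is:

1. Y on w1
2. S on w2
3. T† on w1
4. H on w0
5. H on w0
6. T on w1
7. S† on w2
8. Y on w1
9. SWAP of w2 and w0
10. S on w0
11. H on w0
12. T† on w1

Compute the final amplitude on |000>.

|000> carries amplitude sqrt(2)/2 in the final state. Key observation: gates 1-8 undo each other exactly, leaving only the rest of the circuit to track.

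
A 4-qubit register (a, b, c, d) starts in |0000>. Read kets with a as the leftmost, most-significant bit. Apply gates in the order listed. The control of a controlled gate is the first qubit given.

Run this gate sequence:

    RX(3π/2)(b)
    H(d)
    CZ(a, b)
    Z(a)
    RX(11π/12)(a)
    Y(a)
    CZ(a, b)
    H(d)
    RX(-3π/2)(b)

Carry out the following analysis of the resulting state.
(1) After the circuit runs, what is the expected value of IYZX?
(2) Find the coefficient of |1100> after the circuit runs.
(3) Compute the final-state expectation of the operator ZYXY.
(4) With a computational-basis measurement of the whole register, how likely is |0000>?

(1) In the final state, IYZX has expectation 0.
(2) The amplitude on |1100> is -sqrt(6 - 3*sqrt(2))/4 + sqrt(sqrt(2) + 2)/4.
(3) The observable ZYXY averages to 0.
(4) Outcome |0000> occurs with probability sqrt(2)/8 + sqrt(6)/8 + 1/2.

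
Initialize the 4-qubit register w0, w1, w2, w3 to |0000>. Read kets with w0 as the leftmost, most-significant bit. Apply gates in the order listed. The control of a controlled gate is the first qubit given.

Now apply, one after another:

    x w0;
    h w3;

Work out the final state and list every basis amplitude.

The final amplitudes are sqrt(2)/2 on |1000>, sqrt(2)/2 on |1001>, and 0 on every other basis state.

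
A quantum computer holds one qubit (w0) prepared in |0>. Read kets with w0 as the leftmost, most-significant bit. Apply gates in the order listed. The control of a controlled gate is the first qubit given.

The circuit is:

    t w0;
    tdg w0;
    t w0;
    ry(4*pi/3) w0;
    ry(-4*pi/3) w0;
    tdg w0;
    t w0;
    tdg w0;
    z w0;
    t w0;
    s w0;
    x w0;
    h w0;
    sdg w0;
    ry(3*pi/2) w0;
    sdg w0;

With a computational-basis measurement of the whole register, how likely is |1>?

Outcome |1> occurs with probability 1/2.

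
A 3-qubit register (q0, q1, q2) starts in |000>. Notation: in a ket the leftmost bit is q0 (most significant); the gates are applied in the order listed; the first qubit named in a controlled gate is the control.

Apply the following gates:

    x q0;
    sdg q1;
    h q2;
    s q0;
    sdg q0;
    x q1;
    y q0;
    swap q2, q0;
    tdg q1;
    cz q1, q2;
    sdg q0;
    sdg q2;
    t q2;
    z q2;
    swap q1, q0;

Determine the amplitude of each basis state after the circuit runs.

The final amplitudes are -sqrt(2)*exp(I*pi/4)/2 on |100>, sqrt(2)*exp(3*I*pi/4)/2 on |110>, and 0 on every other basis state. Key observation: the block from step 4 through step 5 cancels to the identity and can be dropped.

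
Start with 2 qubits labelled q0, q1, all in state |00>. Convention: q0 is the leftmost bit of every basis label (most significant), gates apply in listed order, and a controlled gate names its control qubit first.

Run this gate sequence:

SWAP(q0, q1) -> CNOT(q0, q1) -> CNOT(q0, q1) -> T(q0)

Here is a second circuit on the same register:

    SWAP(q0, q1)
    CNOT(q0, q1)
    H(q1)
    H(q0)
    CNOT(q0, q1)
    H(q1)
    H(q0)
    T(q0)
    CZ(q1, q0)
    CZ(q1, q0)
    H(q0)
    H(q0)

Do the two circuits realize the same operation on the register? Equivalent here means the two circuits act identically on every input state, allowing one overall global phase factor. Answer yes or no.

No, they are not equivalent — no single phase factor reconciles the two unitaries.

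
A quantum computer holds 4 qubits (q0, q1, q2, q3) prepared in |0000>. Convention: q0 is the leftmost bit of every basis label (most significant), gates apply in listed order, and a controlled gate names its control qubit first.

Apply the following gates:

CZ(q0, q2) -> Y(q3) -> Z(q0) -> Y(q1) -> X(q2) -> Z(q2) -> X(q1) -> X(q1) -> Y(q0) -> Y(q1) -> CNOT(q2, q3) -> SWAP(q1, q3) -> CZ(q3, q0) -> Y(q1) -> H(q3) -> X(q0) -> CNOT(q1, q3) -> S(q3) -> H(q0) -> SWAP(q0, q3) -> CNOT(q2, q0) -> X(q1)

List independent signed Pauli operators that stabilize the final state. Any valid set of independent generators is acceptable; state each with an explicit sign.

The stabilizer group can be generated by -YIII, +IIIX, +IZII, -IIZI, among other valid generating sets.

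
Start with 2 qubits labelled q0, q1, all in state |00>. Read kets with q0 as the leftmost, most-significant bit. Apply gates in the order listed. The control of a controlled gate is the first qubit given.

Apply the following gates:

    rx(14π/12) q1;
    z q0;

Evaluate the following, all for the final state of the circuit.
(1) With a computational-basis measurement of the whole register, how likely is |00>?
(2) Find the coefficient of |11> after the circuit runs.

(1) Outcome |00> occurs with probability 1/2 - sqrt(3)/4.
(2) The final state's coefficient on |11> equals 0.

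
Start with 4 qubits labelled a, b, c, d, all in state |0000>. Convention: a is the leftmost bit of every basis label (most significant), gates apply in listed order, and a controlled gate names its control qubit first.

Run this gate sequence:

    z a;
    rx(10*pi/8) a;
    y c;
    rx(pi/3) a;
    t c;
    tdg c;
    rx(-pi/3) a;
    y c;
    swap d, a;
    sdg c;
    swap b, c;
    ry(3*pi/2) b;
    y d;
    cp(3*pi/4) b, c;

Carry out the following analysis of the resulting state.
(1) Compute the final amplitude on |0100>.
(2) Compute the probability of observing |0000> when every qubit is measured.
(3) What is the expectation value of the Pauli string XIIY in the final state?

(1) The amplitude on |0100> is -sqrt(2*sqrt(2) + 4)/4. Key observation: the block from step 3 through step 8 cancels to the identity and can be dropped.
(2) Outcome |0000> occurs with probability sqrt(2)/8 + 1/4.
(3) The expectation value of XIIY is 0.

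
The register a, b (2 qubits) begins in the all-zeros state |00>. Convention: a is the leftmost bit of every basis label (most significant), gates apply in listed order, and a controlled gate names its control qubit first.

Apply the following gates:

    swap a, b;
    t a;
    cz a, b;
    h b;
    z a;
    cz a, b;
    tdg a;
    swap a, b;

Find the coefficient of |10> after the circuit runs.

The final state's coefficient on |10> equals sqrt(2)/2.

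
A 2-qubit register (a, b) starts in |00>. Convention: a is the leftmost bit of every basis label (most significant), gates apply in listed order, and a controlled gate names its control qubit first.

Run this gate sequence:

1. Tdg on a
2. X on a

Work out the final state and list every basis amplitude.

The resulting statevector has amplitude 1 on |10>, and 0 on every other basis state.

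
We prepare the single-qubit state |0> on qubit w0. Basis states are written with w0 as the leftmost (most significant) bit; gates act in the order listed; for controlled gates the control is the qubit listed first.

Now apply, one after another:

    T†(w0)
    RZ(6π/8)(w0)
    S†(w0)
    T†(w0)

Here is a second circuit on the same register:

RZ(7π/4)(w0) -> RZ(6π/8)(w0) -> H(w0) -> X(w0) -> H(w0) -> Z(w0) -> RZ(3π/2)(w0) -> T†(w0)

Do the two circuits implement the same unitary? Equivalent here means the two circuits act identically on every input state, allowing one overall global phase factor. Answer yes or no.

Yes: on every input state the two circuits agree up to one overall phase factor.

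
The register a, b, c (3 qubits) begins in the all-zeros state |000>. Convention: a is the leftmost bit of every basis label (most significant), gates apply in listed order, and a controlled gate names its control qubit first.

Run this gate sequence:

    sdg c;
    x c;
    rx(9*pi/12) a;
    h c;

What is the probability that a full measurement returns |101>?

A full measurement returns |101> with probability sqrt(2)/8 + 1/4.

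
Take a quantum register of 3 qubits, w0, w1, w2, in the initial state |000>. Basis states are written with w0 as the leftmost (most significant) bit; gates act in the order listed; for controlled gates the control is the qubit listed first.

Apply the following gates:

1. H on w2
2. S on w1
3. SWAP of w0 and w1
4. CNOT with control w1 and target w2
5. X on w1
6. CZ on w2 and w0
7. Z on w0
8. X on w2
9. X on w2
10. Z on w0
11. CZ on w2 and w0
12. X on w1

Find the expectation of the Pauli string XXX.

The expectation value of XXX is 0. Key observation: steps 5-12 multiply out to the identity, so the circuit reduces to the remaining gates.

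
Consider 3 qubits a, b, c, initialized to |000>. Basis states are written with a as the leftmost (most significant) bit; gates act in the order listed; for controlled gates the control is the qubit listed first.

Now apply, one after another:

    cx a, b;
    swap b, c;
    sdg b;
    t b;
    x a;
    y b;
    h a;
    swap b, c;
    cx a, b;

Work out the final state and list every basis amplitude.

After the circuit, the state carries amplitude sqrt(2)*I/2 on |001>, -sqrt(2)*I/2 on |111>, and 0 on every other basis state.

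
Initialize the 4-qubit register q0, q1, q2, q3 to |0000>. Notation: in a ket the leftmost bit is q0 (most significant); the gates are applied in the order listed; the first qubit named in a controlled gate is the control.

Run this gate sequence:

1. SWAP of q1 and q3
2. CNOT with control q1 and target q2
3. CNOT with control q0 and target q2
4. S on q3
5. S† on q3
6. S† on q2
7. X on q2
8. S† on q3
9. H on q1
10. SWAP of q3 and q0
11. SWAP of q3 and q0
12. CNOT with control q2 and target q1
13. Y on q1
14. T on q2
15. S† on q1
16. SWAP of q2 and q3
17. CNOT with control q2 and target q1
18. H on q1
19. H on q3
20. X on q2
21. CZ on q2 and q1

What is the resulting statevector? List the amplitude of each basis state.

The resulting statevector has amplitude 1/2 on |0010>, -1/2 on |0011>, sqrt(2)*(1 + I)*exp(I*pi/4)/4 on |0110>, sqrt(2)*(-1 - I)*exp(I*pi/4)/4 on |0111>, and 0 on every other basis state. Key observation: the block from step 4 through step 5 cancels to the identity and can be dropped.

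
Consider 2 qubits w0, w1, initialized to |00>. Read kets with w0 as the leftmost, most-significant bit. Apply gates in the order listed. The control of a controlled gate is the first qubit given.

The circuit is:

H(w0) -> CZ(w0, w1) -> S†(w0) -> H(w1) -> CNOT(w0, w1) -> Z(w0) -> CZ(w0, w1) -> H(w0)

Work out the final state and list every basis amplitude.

After the circuit, the state carries amplitude sqrt(2)*(1 + I)/4 on |00>, sqrt(2)*(1 - I)/4 on |01>, sqrt(2)*(1 - I)/4 on |10>, sqrt(2)*(1 + I)/4 on |11>.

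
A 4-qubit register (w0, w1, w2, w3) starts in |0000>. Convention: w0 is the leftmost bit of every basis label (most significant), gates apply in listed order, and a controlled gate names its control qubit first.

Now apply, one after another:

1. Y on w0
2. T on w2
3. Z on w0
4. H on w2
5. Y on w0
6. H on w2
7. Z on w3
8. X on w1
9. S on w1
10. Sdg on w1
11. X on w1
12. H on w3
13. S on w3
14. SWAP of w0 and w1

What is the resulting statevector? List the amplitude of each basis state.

After the circuit, the state carries amplitude -sqrt(2)/2 on |0000>, -sqrt(2)*I/2 on |0001>, and 0 on every other basis state. Key observation: gates 8-11 undo each other exactly, leaving only the rest of the circuit to track.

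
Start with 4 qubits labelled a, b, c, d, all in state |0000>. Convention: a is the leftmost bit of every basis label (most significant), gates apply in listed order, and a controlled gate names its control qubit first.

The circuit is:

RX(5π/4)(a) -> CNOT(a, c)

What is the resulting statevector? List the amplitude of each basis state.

After the circuit, the state carries amplitude -sqrt(2 - sqrt(2))/2 on |0000>, -I*sqrt(sqrt(2) + 2)/2 on |1010>, and 0 on every other basis state.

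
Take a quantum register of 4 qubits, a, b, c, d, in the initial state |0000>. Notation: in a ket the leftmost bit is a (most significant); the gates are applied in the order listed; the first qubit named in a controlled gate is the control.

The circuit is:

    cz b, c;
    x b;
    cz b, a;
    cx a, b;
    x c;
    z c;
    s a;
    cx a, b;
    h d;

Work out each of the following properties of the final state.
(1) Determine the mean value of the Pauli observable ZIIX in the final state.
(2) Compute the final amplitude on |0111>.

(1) In the final state, ZIIX has expectation 1.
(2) |0111> carries amplitude -sqrt(2)/2 in the final state.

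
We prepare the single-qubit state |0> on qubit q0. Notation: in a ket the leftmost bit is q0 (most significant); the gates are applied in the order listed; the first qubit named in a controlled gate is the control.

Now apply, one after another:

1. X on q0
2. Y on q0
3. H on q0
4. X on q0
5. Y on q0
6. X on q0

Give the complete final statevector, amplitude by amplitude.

The final amplitudes are sqrt(2)/2 on |0>, -sqrt(2)/2 on |1>.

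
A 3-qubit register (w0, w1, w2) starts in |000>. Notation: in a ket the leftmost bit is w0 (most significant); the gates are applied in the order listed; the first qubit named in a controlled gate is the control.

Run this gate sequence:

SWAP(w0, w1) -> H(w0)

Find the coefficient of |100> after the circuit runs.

The final state's coefficient on |100> equals sqrt(2)/2.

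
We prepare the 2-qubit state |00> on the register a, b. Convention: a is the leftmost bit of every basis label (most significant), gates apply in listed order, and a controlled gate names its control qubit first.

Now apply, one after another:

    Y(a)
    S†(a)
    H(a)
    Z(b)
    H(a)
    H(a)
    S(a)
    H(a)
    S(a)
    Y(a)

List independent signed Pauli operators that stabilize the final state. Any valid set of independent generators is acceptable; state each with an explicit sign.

The final state is stabilized by the group generated by +XI, +IZ; other independent generating sets are equally valid.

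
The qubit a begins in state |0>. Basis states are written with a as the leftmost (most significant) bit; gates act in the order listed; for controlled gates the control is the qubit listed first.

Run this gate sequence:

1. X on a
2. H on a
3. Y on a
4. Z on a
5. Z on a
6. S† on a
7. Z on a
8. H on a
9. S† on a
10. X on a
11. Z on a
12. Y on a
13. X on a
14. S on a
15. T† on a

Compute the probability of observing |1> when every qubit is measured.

A full measurement returns |1> with probability 1/2.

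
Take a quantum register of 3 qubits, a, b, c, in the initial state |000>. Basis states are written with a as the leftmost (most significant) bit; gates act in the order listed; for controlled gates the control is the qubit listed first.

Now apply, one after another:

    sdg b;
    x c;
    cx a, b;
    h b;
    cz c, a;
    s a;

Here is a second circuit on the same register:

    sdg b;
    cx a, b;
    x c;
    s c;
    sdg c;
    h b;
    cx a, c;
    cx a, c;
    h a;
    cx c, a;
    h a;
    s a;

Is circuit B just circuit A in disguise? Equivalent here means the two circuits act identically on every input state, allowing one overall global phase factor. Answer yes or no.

Yes, they are equivalent — the unitaries differ by at most a global phase.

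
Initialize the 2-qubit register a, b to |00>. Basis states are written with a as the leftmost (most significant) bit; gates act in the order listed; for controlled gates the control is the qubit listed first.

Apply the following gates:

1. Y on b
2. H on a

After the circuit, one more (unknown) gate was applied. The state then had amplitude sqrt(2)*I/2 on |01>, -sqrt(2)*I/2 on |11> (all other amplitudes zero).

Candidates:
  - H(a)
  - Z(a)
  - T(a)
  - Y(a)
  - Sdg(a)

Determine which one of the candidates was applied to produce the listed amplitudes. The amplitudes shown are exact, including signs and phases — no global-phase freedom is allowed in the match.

It was Z(a) that produced the state shown.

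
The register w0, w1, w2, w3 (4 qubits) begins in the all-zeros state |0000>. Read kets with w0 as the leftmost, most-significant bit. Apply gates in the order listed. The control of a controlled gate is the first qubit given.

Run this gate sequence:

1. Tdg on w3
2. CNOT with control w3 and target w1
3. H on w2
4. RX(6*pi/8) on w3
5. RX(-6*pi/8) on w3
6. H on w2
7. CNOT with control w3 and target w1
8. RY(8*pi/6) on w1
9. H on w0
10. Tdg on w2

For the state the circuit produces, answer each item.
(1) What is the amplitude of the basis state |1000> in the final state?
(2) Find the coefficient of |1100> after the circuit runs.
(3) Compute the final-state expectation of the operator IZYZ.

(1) |1000> carries amplitude -sqrt(2)/4 in the final state. Key observation: steps 2-7 multiply out to the identity, so the circuit reduces to the remaining gates.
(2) |1100> carries amplitude sqrt(6)/4 in the final state.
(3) The observable IZYZ averages to 0.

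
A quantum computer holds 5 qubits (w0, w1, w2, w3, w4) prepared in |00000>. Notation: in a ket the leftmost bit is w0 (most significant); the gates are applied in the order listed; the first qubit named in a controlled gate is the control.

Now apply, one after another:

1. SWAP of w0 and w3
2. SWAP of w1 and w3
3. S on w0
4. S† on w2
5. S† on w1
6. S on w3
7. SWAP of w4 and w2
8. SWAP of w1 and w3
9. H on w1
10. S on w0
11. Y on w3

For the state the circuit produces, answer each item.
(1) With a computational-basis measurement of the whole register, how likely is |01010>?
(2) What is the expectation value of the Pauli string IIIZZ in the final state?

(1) The probability of measuring |01010> is 1/2.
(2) The expectation value of IIIZZ is -1.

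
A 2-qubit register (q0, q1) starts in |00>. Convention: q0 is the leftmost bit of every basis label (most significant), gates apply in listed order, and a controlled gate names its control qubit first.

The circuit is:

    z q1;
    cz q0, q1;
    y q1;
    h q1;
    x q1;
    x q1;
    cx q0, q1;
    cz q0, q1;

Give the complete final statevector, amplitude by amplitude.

The resulting statevector has amplitude sqrt(2)*I/2 on |00>, -sqrt(2)*I/2 on |01>, 0 on |10>, 0 on |11>.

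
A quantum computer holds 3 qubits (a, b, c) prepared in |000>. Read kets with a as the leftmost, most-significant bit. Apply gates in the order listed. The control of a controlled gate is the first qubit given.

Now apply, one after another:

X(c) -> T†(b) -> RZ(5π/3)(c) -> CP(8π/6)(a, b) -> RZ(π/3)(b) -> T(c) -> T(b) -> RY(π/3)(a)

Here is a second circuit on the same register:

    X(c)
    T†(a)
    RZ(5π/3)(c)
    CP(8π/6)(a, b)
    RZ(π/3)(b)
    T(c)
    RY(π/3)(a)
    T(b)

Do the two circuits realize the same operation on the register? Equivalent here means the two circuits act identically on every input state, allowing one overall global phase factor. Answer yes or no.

No: there is an input state on which the two circuits produce genuinely different outputs (not merely differing by a phase).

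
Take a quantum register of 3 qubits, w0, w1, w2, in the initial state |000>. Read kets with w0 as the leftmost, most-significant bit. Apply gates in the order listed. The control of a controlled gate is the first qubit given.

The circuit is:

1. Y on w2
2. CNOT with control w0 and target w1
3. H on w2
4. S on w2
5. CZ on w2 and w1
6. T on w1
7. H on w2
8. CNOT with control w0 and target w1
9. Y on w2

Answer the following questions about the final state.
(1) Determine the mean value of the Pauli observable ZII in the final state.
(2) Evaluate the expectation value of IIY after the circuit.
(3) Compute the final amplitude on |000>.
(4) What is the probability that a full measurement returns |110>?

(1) In the final state, ZII has expectation 1.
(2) In the final state, IIY has expectation 1.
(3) |000> carries amplitude 1/2 + I/2 in the final state.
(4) A full measurement returns |110> with probability 0.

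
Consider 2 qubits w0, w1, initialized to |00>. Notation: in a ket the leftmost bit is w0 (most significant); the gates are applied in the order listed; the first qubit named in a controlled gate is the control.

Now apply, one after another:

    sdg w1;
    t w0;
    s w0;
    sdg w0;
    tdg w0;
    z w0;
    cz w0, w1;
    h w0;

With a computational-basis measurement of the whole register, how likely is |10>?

Outcome |10> occurs with probability 1/2. Key observation: gates 2-5 undo each other exactly, leaving only the rest of the circuit to track.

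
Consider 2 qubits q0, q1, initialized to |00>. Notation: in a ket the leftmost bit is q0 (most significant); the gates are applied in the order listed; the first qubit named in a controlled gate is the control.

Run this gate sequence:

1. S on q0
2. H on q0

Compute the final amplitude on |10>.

The final state's coefficient on |10> equals sqrt(2)/2.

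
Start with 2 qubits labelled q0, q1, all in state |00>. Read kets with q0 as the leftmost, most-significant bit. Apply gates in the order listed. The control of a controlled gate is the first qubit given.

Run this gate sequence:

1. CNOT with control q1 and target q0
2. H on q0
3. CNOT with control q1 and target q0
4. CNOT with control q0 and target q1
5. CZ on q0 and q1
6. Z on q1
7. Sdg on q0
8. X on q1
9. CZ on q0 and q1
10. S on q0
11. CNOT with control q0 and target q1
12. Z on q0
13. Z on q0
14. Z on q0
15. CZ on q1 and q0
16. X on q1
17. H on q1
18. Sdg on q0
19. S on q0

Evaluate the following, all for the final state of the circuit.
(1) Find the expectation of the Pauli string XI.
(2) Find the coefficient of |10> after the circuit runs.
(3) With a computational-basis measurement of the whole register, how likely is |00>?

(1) The observable XI averages to 1.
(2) The final state's coefficient on |10> equals 1/2.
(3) A full measurement returns |00> with probability 1/4.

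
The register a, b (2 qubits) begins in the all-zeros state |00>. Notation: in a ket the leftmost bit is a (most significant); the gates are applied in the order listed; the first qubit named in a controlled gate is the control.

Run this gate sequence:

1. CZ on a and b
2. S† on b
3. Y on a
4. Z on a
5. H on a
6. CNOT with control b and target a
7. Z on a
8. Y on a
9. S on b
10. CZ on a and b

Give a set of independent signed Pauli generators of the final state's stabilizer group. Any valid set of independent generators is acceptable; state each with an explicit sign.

One valid set of independent stabilizer generators is -XI, +IZ (any independent generating set of the same group is equally correct).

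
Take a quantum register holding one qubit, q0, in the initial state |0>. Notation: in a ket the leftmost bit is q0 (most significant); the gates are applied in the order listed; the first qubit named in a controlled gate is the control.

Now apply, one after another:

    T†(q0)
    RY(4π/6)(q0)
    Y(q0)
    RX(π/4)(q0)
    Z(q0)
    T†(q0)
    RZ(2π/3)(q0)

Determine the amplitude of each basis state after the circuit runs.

The final amplitudes are -sqrt(3*sqrt(2) + 6)*exp(I*pi/6)/4 - sqrt(2 - sqrt(2))*exp(2*I*pi/3)/4 on |0>, -sqrt(sqrt(2) + 2)*exp(7*I*pi/12)/4 + sqrt(6 - 3*sqrt(2))*exp(I*pi/12)/4 on |1>.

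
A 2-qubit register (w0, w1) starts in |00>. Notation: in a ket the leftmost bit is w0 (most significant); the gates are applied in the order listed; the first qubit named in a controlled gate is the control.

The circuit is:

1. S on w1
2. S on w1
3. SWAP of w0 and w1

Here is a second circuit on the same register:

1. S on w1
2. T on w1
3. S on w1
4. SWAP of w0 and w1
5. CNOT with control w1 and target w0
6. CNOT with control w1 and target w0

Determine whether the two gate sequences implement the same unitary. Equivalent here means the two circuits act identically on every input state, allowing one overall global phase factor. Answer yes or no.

No, they are not equivalent — no single phase factor reconciles the two unitaries.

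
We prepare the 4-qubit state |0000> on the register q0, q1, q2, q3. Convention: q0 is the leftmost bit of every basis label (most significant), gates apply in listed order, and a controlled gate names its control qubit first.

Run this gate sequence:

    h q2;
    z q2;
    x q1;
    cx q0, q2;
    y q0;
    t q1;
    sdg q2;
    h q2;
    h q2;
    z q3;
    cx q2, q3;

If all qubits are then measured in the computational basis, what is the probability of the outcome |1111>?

The probability of measuring |1111> is 1/2.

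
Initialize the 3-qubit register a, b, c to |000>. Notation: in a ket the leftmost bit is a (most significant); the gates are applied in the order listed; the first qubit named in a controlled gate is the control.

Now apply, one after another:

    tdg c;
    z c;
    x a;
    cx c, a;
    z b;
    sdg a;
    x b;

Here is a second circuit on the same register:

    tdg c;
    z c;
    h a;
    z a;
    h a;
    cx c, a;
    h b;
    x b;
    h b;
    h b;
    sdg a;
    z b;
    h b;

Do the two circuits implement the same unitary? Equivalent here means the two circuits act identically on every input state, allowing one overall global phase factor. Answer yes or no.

Yes, they are equivalent — the unitaries differ by at most a global phase.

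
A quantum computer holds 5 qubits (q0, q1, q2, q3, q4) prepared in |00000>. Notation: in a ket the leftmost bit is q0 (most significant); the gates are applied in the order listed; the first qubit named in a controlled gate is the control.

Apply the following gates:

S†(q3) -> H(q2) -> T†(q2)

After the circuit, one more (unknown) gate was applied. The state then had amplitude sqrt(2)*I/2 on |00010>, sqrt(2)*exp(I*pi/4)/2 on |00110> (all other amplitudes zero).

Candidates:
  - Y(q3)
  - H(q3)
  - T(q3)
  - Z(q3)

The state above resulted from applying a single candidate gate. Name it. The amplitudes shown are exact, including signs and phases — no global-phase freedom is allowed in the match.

It was Y(q3) that produced the state shown.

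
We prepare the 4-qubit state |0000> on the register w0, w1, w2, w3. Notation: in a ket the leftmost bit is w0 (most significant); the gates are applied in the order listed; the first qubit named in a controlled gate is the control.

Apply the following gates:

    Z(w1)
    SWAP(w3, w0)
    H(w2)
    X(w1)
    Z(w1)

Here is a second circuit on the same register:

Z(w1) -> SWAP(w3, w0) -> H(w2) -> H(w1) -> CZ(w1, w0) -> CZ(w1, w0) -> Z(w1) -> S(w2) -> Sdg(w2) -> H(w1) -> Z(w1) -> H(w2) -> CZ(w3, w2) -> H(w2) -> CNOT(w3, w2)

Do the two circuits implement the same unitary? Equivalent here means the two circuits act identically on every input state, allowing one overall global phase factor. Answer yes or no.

Yes — the two circuits implement the same unitary up to a global phase.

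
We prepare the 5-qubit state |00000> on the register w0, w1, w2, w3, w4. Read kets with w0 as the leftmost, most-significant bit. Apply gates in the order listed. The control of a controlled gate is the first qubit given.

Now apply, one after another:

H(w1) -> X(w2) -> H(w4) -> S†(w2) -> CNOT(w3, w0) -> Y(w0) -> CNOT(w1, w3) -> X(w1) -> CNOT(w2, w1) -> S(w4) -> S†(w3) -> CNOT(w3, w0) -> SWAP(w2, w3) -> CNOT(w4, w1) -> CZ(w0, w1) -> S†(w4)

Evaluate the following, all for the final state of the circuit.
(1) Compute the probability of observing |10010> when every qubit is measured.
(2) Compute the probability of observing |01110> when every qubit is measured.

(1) The probability of measuring |10010> is 1/4.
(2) A full measurement returns |01110> with probability 1/4.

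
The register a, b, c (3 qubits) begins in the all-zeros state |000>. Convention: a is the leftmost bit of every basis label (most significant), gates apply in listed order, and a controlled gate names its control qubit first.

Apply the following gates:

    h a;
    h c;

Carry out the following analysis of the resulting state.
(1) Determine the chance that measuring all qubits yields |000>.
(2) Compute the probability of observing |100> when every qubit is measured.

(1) Outcome |000> occurs with probability 1/4.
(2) Outcome |100> occurs with probability 1/4.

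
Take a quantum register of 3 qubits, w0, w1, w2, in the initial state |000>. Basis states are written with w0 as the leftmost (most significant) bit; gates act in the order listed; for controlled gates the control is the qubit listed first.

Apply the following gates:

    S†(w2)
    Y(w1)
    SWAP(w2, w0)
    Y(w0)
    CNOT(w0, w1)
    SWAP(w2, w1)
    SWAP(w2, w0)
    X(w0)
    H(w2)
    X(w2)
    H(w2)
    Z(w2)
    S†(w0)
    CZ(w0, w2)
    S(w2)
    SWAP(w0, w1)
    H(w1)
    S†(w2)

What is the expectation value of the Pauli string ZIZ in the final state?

In the final state, ZIZ has expectation -1. Key observation: steps 9-12 multiply out to the identity, so the circuit reduces to the remaining gates.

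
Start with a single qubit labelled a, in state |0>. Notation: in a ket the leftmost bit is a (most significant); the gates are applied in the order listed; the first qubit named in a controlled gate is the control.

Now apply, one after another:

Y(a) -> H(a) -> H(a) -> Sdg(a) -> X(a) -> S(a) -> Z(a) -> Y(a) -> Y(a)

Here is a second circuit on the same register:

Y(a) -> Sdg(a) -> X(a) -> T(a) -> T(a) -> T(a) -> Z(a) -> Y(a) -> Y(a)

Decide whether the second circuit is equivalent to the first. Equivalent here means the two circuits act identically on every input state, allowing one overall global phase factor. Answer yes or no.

No — the two circuits implement different unitaries, even allowing a global phase.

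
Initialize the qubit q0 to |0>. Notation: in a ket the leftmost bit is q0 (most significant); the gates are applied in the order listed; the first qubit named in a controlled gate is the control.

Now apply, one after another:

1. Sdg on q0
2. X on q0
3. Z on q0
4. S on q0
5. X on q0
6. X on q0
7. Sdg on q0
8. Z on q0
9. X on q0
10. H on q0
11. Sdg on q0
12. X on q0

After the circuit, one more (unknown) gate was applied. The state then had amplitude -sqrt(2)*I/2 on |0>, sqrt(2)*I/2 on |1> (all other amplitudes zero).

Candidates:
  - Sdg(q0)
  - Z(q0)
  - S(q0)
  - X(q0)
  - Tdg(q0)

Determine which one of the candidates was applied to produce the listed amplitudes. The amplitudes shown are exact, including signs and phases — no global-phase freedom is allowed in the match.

The applied gate was S(q0).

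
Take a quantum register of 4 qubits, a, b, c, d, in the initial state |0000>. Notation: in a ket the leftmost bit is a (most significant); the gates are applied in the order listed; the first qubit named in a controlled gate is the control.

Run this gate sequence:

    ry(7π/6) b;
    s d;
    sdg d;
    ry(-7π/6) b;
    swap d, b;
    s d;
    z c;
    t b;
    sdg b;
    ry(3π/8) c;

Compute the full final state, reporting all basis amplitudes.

After the circuit, the state carries amplitude cos(3*pi/16) on |0000>, sin(3*pi/16) on |0010>, and 0 on every other basis state. Key observation: the block from step 1 through step 4 cancels to the identity and can be dropped.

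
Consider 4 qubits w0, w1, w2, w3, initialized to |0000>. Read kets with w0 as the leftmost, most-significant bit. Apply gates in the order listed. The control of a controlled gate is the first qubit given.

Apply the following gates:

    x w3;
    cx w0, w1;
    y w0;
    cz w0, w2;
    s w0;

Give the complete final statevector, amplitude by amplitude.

The final amplitudes are -1 on |1001>, and 0 on every other basis state.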